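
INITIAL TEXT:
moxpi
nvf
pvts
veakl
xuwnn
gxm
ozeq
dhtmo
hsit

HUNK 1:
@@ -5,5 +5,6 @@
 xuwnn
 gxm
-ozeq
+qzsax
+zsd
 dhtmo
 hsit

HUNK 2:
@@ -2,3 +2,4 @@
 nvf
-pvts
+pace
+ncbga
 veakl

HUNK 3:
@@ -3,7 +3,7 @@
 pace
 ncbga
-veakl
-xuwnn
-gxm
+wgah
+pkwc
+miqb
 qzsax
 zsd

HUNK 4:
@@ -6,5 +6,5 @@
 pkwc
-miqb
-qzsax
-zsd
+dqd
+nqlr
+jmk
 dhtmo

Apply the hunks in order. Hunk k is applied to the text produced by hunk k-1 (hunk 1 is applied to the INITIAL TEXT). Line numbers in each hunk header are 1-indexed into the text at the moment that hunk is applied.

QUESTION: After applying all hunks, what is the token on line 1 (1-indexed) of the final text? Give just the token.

Answer: moxpi

Derivation:
Hunk 1: at line 5 remove [ozeq] add [qzsax,zsd] -> 10 lines: moxpi nvf pvts veakl xuwnn gxm qzsax zsd dhtmo hsit
Hunk 2: at line 2 remove [pvts] add [pace,ncbga] -> 11 lines: moxpi nvf pace ncbga veakl xuwnn gxm qzsax zsd dhtmo hsit
Hunk 3: at line 3 remove [veakl,xuwnn,gxm] add [wgah,pkwc,miqb] -> 11 lines: moxpi nvf pace ncbga wgah pkwc miqb qzsax zsd dhtmo hsit
Hunk 4: at line 6 remove [miqb,qzsax,zsd] add [dqd,nqlr,jmk] -> 11 lines: moxpi nvf pace ncbga wgah pkwc dqd nqlr jmk dhtmo hsit
Final line 1: moxpi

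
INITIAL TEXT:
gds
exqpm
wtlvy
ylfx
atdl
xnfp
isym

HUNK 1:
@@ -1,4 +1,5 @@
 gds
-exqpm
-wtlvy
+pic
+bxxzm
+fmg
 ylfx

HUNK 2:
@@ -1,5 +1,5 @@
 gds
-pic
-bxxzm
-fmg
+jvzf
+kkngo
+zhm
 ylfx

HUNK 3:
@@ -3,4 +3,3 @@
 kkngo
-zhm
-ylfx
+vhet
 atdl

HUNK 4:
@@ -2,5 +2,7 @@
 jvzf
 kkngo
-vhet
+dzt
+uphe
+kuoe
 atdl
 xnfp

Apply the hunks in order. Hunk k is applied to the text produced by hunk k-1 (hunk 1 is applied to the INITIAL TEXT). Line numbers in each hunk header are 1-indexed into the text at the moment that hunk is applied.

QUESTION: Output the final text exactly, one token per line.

Answer: gds
jvzf
kkngo
dzt
uphe
kuoe
atdl
xnfp
isym

Derivation:
Hunk 1: at line 1 remove [exqpm,wtlvy] add [pic,bxxzm,fmg] -> 8 lines: gds pic bxxzm fmg ylfx atdl xnfp isym
Hunk 2: at line 1 remove [pic,bxxzm,fmg] add [jvzf,kkngo,zhm] -> 8 lines: gds jvzf kkngo zhm ylfx atdl xnfp isym
Hunk 3: at line 3 remove [zhm,ylfx] add [vhet] -> 7 lines: gds jvzf kkngo vhet atdl xnfp isym
Hunk 4: at line 2 remove [vhet] add [dzt,uphe,kuoe] -> 9 lines: gds jvzf kkngo dzt uphe kuoe atdl xnfp isym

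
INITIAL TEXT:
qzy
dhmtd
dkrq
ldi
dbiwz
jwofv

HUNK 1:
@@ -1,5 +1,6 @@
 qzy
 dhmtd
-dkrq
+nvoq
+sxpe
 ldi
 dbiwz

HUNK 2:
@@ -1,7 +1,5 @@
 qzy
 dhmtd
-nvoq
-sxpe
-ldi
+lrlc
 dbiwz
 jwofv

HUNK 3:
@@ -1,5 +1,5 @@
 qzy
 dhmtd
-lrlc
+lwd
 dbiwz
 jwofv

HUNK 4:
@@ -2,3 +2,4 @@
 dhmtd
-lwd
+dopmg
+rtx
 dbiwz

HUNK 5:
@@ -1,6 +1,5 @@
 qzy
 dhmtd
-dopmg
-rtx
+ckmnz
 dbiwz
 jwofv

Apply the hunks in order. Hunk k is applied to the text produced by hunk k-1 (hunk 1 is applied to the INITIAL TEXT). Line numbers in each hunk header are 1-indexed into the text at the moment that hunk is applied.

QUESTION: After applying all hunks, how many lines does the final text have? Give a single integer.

Answer: 5

Derivation:
Hunk 1: at line 1 remove [dkrq] add [nvoq,sxpe] -> 7 lines: qzy dhmtd nvoq sxpe ldi dbiwz jwofv
Hunk 2: at line 1 remove [nvoq,sxpe,ldi] add [lrlc] -> 5 lines: qzy dhmtd lrlc dbiwz jwofv
Hunk 3: at line 1 remove [lrlc] add [lwd] -> 5 lines: qzy dhmtd lwd dbiwz jwofv
Hunk 4: at line 2 remove [lwd] add [dopmg,rtx] -> 6 lines: qzy dhmtd dopmg rtx dbiwz jwofv
Hunk 5: at line 1 remove [dopmg,rtx] add [ckmnz] -> 5 lines: qzy dhmtd ckmnz dbiwz jwofv
Final line count: 5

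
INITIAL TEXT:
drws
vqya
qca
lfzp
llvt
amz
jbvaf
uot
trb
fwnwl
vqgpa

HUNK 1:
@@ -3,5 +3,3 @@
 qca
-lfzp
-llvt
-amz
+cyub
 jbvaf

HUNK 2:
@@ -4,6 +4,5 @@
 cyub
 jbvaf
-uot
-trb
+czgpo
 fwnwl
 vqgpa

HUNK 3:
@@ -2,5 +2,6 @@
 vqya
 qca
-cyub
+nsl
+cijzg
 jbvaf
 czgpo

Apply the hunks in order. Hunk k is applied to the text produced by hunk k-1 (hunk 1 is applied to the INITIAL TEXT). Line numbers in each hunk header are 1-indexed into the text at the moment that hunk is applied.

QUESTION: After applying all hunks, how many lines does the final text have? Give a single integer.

Answer: 9

Derivation:
Hunk 1: at line 3 remove [lfzp,llvt,amz] add [cyub] -> 9 lines: drws vqya qca cyub jbvaf uot trb fwnwl vqgpa
Hunk 2: at line 4 remove [uot,trb] add [czgpo] -> 8 lines: drws vqya qca cyub jbvaf czgpo fwnwl vqgpa
Hunk 3: at line 2 remove [cyub] add [nsl,cijzg] -> 9 lines: drws vqya qca nsl cijzg jbvaf czgpo fwnwl vqgpa
Final line count: 9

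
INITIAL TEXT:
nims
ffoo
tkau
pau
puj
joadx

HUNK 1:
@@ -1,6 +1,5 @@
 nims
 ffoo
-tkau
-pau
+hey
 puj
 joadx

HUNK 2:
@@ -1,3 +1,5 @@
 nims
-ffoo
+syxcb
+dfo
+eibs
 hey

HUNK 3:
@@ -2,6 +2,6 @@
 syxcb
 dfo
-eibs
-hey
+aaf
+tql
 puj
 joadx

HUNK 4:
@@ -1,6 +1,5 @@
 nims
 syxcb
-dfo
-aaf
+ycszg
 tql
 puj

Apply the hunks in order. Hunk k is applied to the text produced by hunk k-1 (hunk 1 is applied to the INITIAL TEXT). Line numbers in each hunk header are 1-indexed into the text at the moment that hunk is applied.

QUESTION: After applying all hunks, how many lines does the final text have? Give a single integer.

Answer: 6

Derivation:
Hunk 1: at line 1 remove [tkau,pau] add [hey] -> 5 lines: nims ffoo hey puj joadx
Hunk 2: at line 1 remove [ffoo] add [syxcb,dfo,eibs] -> 7 lines: nims syxcb dfo eibs hey puj joadx
Hunk 3: at line 2 remove [eibs,hey] add [aaf,tql] -> 7 lines: nims syxcb dfo aaf tql puj joadx
Hunk 4: at line 1 remove [dfo,aaf] add [ycszg] -> 6 lines: nims syxcb ycszg tql puj joadx
Final line count: 6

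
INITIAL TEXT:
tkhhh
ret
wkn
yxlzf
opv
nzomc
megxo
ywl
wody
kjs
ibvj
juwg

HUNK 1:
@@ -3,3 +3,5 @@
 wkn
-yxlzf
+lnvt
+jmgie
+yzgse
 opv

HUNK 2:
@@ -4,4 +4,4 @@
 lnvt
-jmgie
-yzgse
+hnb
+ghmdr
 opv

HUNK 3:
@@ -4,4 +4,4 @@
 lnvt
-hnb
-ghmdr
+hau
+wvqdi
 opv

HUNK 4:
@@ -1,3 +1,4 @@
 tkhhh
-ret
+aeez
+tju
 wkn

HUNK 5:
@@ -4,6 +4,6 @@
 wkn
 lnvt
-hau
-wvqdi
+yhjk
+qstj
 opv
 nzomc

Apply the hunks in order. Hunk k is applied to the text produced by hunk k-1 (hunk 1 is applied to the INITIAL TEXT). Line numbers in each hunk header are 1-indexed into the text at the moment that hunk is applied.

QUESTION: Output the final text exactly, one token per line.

Hunk 1: at line 3 remove [yxlzf] add [lnvt,jmgie,yzgse] -> 14 lines: tkhhh ret wkn lnvt jmgie yzgse opv nzomc megxo ywl wody kjs ibvj juwg
Hunk 2: at line 4 remove [jmgie,yzgse] add [hnb,ghmdr] -> 14 lines: tkhhh ret wkn lnvt hnb ghmdr opv nzomc megxo ywl wody kjs ibvj juwg
Hunk 3: at line 4 remove [hnb,ghmdr] add [hau,wvqdi] -> 14 lines: tkhhh ret wkn lnvt hau wvqdi opv nzomc megxo ywl wody kjs ibvj juwg
Hunk 4: at line 1 remove [ret] add [aeez,tju] -> 15 lines: tkhhh aeez tju wkn lnvt hau wvqdi opv nzomc megxo ywl wody kjs ibvj juwg
Hunk 5: at line 4 remove [hau,wvqdi] add [yhjk,qstj] -> 15 lines: tkhhh aeez tju wkn lnvt yhjk qstj opv nzomc megxo ywl wody kjs ibvj juwg

Answer: tkhhh
aeez
tju
wkn
lnvt
yhjk
qstj
opv
nzomc
megxo
ywl
wody
kjs
ibvj
juwg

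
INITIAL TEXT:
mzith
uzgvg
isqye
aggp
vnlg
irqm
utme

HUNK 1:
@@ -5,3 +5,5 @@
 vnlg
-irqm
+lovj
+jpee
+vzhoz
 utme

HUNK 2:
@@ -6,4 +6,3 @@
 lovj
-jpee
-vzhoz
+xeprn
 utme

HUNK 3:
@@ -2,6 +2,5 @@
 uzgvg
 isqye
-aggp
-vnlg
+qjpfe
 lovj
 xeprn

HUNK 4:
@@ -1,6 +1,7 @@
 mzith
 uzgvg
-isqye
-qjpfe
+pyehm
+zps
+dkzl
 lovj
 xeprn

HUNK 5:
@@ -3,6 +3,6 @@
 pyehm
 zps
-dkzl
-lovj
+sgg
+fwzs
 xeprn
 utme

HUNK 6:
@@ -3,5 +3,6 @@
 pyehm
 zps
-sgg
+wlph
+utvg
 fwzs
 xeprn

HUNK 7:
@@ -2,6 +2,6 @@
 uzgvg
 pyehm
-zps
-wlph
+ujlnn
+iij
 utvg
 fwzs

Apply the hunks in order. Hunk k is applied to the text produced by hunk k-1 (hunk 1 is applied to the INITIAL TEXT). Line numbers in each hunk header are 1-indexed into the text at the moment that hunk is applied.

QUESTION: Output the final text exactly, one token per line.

Hunk 1: at line 5 remove [irqm] add [lovj,jpee,vzhoz] -> 9 lines: mzith uzgvg isqye aggp vnlg lovj jpee vzhoz utme
Hunk 2: at line 6 remove [jpee,vzhoz] add [xeprn] -> 8 lines: mzith uzgvg isqye aggp vnlg lovj xeprn utme
Hunk 3: at line 2 remove [aggp,vnlg] add [qjpfe] -> 7 lines: mzith uzgvg isqye qjpfe lovj xeprn utme
Hunk 4: at line 1 remove [isqye,qjpfe] add [pyehm,zps,dkzl] -> 8 lines: mzith uzgvg pyehm zps dkzl lovj xeprn utme
Hunk 5: at line 3 remove [dkzl,lovj] add [sgg,fwzs] -> 8 lines: mzith uzgvg pyehm zps sgg fwzs xeprn utme
Hunk 6: at line 3 remove [sgg] add [wlph,utvg] -> 9 lines: mzith uzgvg pyehm zps wlph utvg fwzs xeprn utme
Hunk 7: at line 2 remove [zps,wlph] add [ujlnn,iij] -> 9 lines: mzith uzgvg pyehm ujlnn iij utvg fwzs xeprn utme

Answer: mzith
uzgvg
pyehm
ujlnn
iij
utvg
fwzs
xeprn
utme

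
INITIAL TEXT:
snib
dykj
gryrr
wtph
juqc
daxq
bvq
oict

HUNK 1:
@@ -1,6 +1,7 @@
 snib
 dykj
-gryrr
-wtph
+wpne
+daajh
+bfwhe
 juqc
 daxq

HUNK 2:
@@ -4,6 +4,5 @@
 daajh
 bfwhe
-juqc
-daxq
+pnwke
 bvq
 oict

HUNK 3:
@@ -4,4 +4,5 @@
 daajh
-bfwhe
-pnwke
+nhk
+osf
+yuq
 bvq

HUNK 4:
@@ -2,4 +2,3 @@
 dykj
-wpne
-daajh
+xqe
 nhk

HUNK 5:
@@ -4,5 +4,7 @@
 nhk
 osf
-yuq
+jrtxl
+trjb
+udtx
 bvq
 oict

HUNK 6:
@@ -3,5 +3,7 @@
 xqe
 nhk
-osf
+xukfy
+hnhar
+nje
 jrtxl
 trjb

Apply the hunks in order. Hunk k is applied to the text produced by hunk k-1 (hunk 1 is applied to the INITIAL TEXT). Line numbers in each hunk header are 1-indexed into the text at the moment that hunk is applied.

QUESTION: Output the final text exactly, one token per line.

Answer: snib
dykj
xqe
nhk
xukfy
hnhar
nje
jrtxl
trjb
udtx
bvq
oict

Derivation:
Hunk 1: at line 1 remove [gryrr,wtph] add [wpne,daajh,bfwhe] -> 9 lines: snib dykj wpne daajh bfwhe juqc daxq bvq oict
Hunk 2: at line 4 remove [juqc,daxq] add [pnwke] -> 8 lines: snib dykj wpne daajh bfwhe pnwke bvq oict
Hunk 3: at line 4 remove [bfwhe,pnwke] add [nhk,osf,yuq] -> 9 lines: snib dykj wpne daajh nhk osf yuq bvq oict
Hunk 4: at line 2 remove [wpne,daajh] add [xqe] -> 8 lines: snib dykj xqe nhk osf yuq bvq oict
Hunk 5: at line 4 remove [yuq] add [jrtxl,trjb,udtx] -> 10 lines: snib dykj xqe nhk osf jrtxl trjb udtx bvq oict
Hunk 6: at line 3 remove [osf] add [xukfy,hnhar,nje] -> 12 lines: snib dykj xqe nhk xukfy hnhar nje jrtxl trjb udtx bvq oict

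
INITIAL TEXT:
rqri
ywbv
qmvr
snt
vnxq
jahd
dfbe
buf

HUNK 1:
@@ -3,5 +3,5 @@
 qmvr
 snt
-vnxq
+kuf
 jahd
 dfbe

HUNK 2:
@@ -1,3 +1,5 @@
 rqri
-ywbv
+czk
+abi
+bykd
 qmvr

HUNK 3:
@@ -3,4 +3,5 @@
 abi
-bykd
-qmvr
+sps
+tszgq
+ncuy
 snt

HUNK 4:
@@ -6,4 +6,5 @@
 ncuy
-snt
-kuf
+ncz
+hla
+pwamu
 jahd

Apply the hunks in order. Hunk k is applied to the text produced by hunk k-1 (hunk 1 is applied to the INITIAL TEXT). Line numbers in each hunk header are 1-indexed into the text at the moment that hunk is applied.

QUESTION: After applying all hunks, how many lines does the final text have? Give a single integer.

Answer: 12

Derivation:
Hunk 1: at line 3 remove [vnxq] add [kuf] -> 8 lines: rqri ywbv qmvr snt kuf jahd dfbe buf
Hunk 2: at line 1 remove [ywbv] add [czk,abi,bykd] -> 10 lines: rqri czk abi bykd qmvr snt kuf jahd dfbe buf
Hunk 3: at line 3 remove [bykd,qmvr] add [sps,tszgq,ncuy] -> 11 lines: rqri czk abi sps tszgq ncuy snt kuf jahd dfbe buf
Hunk 4: at line 6 remove [snt,kuf] add [ncz,hla,pwamu] -> 12 lines: rqri czk abi sps tszgq ncuy ncz hla pwamu jahd dfbe buf
Final line count: 12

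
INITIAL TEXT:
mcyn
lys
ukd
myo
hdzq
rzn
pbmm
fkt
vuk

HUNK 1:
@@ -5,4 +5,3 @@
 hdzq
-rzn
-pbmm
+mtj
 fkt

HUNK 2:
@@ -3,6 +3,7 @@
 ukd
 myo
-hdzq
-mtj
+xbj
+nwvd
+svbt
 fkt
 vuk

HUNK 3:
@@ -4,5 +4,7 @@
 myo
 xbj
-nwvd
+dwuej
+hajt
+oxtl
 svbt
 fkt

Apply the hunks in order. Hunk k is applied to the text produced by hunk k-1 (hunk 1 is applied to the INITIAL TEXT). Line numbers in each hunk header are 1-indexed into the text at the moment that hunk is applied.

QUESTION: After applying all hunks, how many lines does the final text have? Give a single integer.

Answer: 11

Derivation:
Hunk 1: at line 5 remove [rzn,pbmm] add [mtj] -> 8 lines: mcyn lys ukd myo hdzq mtj fkt vuk
Hunk 2: at line 3 remove [hdzq,mtj] add [xbj,nwvd,svbt] -> 9 lines: mcyn lys ukd myo xbj nwvd svbt fkt vuk
Hunk 3: at line 4 remove [nwvd] add [dwuej,hajt,oxtl] -> 11 lines: mcyn lys ukd myo xbj dwuej hajt oxtl svbt fkt vuk
Final line count: 11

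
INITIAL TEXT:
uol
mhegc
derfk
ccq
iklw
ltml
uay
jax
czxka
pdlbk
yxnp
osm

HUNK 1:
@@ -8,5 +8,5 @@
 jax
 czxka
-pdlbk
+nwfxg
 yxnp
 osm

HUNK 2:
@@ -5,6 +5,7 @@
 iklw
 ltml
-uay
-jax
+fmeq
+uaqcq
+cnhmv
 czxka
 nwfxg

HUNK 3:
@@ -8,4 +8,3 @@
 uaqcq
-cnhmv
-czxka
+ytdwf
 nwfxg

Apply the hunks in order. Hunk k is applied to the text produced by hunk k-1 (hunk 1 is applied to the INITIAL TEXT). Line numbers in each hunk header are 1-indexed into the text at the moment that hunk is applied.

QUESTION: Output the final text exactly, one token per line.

Hunk 1: at line 8 remove [pdlbk] add [nwfxg] -> 12 lines: uol mhegc derfk ccq iklw ltml uay jax czxka nwfxg yxnp osm
Hunk 2: at line 5 remove [uay,jax] add [fmeq,uaqcq,cnhmv] -> 13 lines: uol mhegc derfk ccq iklw ltml fmeq uaqcq cnhmv czxka nwfxg yxnp osm
Hunk 3: at line 8 remove [cnhmv,czxka] add [ytdwf] -> 12 lines: uol mhegc derfk ccq iklw ltml fmeq uaqcq ytdwf nwfxg yxnp osm

Answer: uol
mhegc
derfk
ccq
iklw
ltml
fmeq
uaqcq
ytdwf
nwfxg
yxnp
osm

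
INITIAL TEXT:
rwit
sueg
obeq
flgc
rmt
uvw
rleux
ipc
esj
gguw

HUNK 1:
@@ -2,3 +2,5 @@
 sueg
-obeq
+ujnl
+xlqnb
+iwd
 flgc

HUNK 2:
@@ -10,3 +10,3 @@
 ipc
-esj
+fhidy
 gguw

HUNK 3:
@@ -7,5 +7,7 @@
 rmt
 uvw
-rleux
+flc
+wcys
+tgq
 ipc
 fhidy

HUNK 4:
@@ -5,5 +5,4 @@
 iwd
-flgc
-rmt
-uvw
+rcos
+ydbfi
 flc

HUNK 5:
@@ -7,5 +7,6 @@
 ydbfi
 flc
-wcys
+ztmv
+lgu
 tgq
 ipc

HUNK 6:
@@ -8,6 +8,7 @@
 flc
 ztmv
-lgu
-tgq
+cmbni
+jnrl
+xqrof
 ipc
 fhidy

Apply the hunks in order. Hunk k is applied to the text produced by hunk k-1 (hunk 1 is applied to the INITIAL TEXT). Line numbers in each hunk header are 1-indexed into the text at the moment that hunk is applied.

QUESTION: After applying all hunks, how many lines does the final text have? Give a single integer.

Answer: 15

Derivation:
Hunk 1: at line 2 remove [obeq] add [ujnl,xlqnb,iwd] -> 12 lines: rwit sueg ujnl xlqnb iwd flgc rmt uvw rleux ipc esj gguw
Hunk 2: at line 10 remove [esj] add [fhidy] -> 12 lines: rwit sueg ujnl xlqnb iwd flgc rmt uvw rleux ipc fhidy gguw
Hunk 3: at line 7 remove [rleux] add [flc,wcys,tgq] -> 14 lines: rwit sueg ujnl xlqnb iwd flgc rmt uvw flc wcys tgq ipc fhidy gguw
Hunk 4: at line 5 remove [flgc,rmt,uvw] add [rcos,ydbfi] -> 13 lines: rwit sueg ujnl xlqnb iwd rcos ydbfi flc wcys tgq ipc fhidy gguw
Hunk 5: at line 7 remove [wcys] add [ztmv,lgu] -> 14 lines: rwit sueg ujnl xlqnb iwd rcos ydbfi flc ztmv lgu tgq ipc fhidy gguw
Hunk 6: at line 8 remove [lgu,tgq] add [cmbni,jnrl,xqrof] -> 15 lines: rwit sueg ujnl xlqnb iwd rcos ydbfi flc ztmv cmbni jnrl xqrof ipc fhidy gguw
Final line count: 15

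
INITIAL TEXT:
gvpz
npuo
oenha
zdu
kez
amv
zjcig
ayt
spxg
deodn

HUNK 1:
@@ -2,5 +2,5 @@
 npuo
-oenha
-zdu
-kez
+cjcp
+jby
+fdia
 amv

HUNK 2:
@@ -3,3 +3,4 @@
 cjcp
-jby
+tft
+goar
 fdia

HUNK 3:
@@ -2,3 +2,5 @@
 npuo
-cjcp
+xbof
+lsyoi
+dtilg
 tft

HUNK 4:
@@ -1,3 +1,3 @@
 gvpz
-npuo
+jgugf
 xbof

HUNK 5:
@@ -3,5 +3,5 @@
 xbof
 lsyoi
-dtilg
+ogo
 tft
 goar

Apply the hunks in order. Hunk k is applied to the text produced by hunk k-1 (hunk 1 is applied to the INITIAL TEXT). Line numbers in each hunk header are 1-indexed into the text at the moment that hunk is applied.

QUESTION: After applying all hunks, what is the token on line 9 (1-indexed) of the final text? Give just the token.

Answer: amv

Derivation:
Hunk 1: at line 2 remove [oenha,zdu,kez] add [cjcp,jby,fdia] -> 10 lines: gvpz npuo cjcp jby fdia amv zjcig ayt spxg deodn
Hunk 2: at line 3 remove [jby] add [tft,goar] -> 11 lines: gvpz npuo cjcp tft goar fdia amv zjcig ayt spxg deodn
Hunk 3: at line 2 remove [cjcp] add [xbof,lsyoi,dtilg] -> 13 lines: gvpz npuo xbof lsyoi dtilg tft goar fdia amv zjcig ayt spxg deodn
Hunk 4: at line 1 remove [npuo] add [jgugf] -> 13 lines: gvpz jgugf xbof lsyoi dtilg tft goar fdia amv zjcig ayt spxg deodn
Hunk 5: at line 3 remove [dtilg] add [ogo] -> 13 lines: gvpz jgugf xbof lsyoi ogo tft goar fdia amv zjcig ayt spxg deodn
Final line 9: amv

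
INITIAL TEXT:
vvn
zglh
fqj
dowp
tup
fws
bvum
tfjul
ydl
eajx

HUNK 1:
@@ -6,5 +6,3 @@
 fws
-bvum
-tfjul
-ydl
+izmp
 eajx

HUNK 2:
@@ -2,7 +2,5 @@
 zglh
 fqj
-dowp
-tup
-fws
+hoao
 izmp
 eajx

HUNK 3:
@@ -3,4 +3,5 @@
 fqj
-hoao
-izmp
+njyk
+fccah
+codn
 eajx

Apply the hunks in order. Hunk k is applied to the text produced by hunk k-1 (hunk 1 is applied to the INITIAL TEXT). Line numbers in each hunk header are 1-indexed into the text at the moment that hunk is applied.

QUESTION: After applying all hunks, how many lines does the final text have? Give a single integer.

Answer: 7

Derivation:
Hunk 1: at line 6 remove [bvum,tfjul,ydl] add [izmp] -> 8 lines: vvn zglh fqj dowp tup fws izmp eajx
Hunk 2: at line 2 remove [dowp,tup,fws] add [hoao] -> 6 lines: vvn zglh fqj hoao izmp eajx
Hunk 3: at line 3 remove [hoao,izmp] add [njyk,fccah,codn] -> 7 lines: vvn zglh fqj njyk fccah codn eajx
Final line count: 7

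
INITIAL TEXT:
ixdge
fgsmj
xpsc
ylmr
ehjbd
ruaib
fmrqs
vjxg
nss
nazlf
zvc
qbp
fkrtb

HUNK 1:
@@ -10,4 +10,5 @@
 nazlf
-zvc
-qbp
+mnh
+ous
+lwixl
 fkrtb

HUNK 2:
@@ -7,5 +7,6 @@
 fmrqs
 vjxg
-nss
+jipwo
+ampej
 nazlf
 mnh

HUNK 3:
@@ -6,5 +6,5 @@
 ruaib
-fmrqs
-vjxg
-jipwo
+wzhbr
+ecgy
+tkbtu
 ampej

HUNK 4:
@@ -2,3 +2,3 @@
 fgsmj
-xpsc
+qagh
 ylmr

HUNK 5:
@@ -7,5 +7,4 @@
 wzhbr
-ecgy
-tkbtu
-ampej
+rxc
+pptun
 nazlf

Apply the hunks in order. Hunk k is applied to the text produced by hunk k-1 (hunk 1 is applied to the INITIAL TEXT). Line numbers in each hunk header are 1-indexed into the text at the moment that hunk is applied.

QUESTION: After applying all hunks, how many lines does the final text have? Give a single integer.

Answer: 14

Derivation:
Hunk 1: at line 10 remove [zvc,qbp] add [mnh,ous,lwixl] -> 14 lines: ixdge fgsmj xpsc ylmr ehjbd ruaib fmrqs vjxg nss nazlf mnh ous lwixl fkrtb
Hunk 2: at line 7 remove [nss] add [jipwo,ampej] -> 15 lines: ixdge fgsmj xpsc ylmr ehjbd ruaib fmrqs vjxg jipwo ampej nazlf mnh ous lwixl fkrtb
Hunk 3: at line 6 remove [fmrqs,vjxg,jipwo] add [wzhbr,ecgy,tkbtu] -> 15 lines: ixdge fgsmj xpsc ylmr ehjbd ruaib wzhbr ecgy tkbtu ampej nazlf mnh ous lwixl fkrtb
Hunk 4: at line 2 remove [xpsc] add [qagh] -> 15 lines: ixdge fgsmj qagh ylmr ehjbd ruaib wzhbr ecgy tkbtu ampej nazlf mnh ous lwixl fkrtb
Hunk 5: at line 7 remove [ecgy,tkbtu,ampej] add [rxc,pptun] -> 14 lines: ixdge fgsmj qagh ylmr ehjbd ruaib wzhbr rxc pptun nazlf mnh ous lwixl fkrtb
Final line count: 14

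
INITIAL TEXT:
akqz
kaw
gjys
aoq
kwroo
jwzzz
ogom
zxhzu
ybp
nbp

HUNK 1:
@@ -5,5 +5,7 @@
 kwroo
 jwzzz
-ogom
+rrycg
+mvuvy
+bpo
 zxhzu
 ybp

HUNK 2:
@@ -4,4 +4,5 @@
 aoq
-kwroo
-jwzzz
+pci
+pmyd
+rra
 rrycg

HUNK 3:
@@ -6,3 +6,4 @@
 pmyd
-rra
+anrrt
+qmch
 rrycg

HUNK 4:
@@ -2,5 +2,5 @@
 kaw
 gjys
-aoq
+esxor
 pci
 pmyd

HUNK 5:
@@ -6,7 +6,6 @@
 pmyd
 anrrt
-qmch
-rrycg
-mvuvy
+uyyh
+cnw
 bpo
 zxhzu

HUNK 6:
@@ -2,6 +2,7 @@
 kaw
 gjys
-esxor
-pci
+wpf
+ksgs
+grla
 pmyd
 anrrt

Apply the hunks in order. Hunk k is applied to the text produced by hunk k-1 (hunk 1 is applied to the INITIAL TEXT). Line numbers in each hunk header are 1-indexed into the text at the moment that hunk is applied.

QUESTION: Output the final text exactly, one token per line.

Hunk 1: at line 5 remove [ogom] add [rrycg,mvuvy,bpo] -> 12 lines: akqz kaw gjys aoq kwroo jwzzz rrycg mvuvy bpo zxhzu ybp nbp
Hunk 2: at line 4 remove [kwroo,jwzzz] add [pci,pmyd,rra] -> 13 lines: akqz kaw gjys aoq pci pmyd rra rrycg mvuvy bpo zxhzu ybp nbp
Hunk 3: at line 6 remove [rra] add [anrrt,qmch] -> 14 lines: akqz kaw gjys aoq pci pmyd anrrt qmch rrycg mvuvy bpo zxhzu ybp nbp
Hunk 4: at line 2 remove [aoq] add [esxor] -> 14 lines: akqz kaw gjys esxor pci pmyd anrrt qmch rrycg mvuvy bpo zxhzu ybp nbp
Hunk 5: at line 6 remove [qmch,rrycg,mvuvy] add [uyyh,cnw] -> 13 lines: akqz kaw gjys esxor pci pmyd anrrt uyyh cnw bpo zxhzu ybp nbp
Hunk 6: at line 2 remove [esxor,pci] add [wpf,ksgs,grla] -> 14 lines: akqz kaw gjys wpf ksgs grla pmyd anrrt uyyh cnw bpo zxhzu ybp nbp

Answer: akqz
kaw
gjys
wpf
ksgs
grla
pmyd
anrrt
uyyh
cnw
bpo
zxhzu
ybp
nbp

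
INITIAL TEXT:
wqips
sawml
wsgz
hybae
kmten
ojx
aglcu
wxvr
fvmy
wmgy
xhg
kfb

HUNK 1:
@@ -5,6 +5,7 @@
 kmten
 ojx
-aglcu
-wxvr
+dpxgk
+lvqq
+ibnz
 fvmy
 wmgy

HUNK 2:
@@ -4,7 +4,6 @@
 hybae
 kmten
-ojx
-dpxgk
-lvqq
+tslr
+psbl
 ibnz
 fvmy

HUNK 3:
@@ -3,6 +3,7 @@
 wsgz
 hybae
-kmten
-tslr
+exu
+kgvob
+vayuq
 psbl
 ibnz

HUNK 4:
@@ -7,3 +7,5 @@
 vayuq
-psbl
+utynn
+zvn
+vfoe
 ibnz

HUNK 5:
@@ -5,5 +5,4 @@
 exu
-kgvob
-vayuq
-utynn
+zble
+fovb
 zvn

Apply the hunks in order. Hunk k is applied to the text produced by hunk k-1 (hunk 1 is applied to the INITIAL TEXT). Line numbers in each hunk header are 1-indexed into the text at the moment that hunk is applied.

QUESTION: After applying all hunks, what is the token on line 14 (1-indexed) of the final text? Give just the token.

Answer: kfb

Derivation:
Hunk 1: at line 5 remove [aglcu,wxvr] add [dpxgk,lvqq,ibnz] -> 13 lines: wqips sawml wsgz hybae kmten ojx dpxgk lvqq ibnz fvmy wmgy xhg kfb
Hunk 2: at line 4 remove [ojx,dpxgk,lvqq] add [tslr,psbl] -> 12 lines: wqips sawml wsgz hybae kmten tslr psbl ibnz fvmy wmgy xhg kfb
Hunk 3: at line 3 remove [kmten,tslr] add [exu,kgvob,vayuq] -> 13 lines: wqips sawml wsgz hybae exu kgvob vayuq psbl ibnz fvmy wmgy xhg kfb
Hunk 4: at line 7 remove [psbl] add [utynn,zvn,vfoe] -> 15 lines: wqips sawml wsgz hybae exu kgvob vayuq utynn zvn vfoe ibnz fvmy wmgy xhg kfb
Hunk 5: at line 5 remove [kgvob,vayuq,utynn] add [zble,fovb] -> 14 lines: wqips sawml wsgz hybae exu zble fovb zvn vfoe ibnz fvmy wmgy xhg kfb
Final line 14: kfb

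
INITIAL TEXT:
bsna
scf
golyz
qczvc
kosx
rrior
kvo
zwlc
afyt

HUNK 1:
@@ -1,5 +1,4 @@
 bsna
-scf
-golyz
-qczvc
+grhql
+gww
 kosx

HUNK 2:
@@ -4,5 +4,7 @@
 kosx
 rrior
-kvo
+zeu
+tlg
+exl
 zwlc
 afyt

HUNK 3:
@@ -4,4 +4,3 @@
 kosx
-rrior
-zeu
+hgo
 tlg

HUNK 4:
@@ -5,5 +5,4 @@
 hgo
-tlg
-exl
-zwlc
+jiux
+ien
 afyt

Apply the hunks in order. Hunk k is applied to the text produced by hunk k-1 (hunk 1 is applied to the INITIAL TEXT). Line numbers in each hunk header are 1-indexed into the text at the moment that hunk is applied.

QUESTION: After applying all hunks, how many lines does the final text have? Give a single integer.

Answer: 8

Derivation:
Hunk 1: at line 1 remove [scf,golyz,qczvc] add [grhql,gww] -> 8 lines: bsna grhql gww kosx rrior kvo zwlc afyt
Hunk 2: at line 4 remove [kvo] add [zeu,tlg,exl] -> 10 lines: bsna grhql gww kosx rrior zeu tlg exl zwlc afyt
Hunk 3: at line 4 remove [rrior,zeu] add [hgo] -> 9 lines: bsna grhql gww kosx hgo tlg exl zwlc afyt
Hunk 4: at line 5 remove [tlg,exl,zwlc] add [jiux,ien] -> 8 lines: bsna grhql gww kosx hgo jiux ien afyt
Final line count: 8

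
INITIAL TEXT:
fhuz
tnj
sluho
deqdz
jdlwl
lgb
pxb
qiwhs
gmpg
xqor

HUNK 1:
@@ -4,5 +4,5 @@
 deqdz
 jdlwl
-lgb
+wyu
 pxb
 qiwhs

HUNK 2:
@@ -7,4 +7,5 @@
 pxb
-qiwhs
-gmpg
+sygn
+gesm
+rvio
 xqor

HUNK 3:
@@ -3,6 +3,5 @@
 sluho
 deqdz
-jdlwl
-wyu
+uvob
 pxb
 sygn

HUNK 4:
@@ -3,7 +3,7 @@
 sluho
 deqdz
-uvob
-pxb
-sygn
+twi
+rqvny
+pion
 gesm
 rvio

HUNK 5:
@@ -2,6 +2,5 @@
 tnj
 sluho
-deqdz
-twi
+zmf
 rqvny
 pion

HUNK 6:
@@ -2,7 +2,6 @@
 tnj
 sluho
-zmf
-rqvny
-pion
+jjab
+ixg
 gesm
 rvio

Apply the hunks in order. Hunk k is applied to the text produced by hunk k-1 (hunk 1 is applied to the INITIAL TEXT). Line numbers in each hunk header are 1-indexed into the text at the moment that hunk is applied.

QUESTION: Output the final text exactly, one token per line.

Answer: fhuz
tnj
sluho
jjab
ixg
gesm
rvio
xqor

Derivation:
Hunk 1: at line 4 remove [lgb] add [wyu] -> 10 lines: fhuz tnj sluho deqdz jdlwl wyu pxb qiwhs gmpg xqor
Hunk 2: at line 7 remove [qiwhs,gmpg] add [sygn,gesm,rvio] -> 11 lines: fhuz tnj sluho deqdz jdlwl wyu pxb sygn gesm rvio xqor
Hunk 3: at line 3 remove [jdlwl,wyu] add [uvob] -> 10 lines: fhuz tnj sluho deqdz uvob pxb sygn gesm rvio xqor
Hunk 4: at line 3 remove [uvob,pxb,sygn] add [twi,rqvny,pion] -> 10 lines: fhuz tnj sluho deqdz twi rqvny pion gesm rvio xqor
Hunk 5: at line 2 remove [deqdz,twi] add [zmf] -> 9 lines: fhuz tnj sluho zmf rqvny pion gesm rvio xqor
Hunk 6: at line 2 remove [zmf,rqvny,pion] add [jjab,ixg] -> 8 lines: fhuz tnj sluho jjab ixg gesm rvio xqor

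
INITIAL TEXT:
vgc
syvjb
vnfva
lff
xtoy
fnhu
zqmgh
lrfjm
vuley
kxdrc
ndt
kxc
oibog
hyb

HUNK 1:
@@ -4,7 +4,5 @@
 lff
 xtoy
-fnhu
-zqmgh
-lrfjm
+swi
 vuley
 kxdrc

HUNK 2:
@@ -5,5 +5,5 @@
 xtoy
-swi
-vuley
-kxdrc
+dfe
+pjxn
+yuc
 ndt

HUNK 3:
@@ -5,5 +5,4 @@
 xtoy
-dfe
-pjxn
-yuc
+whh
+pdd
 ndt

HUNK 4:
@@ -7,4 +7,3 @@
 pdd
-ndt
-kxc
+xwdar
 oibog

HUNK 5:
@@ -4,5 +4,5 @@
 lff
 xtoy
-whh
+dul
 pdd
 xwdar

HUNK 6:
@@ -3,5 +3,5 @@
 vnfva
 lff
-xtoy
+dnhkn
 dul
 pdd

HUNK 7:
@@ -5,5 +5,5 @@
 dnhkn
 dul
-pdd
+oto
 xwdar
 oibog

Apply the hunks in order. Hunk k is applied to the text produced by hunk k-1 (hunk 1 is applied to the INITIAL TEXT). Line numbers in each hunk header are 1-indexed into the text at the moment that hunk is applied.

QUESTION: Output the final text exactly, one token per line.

Hunk 1: at line 4 remove [fnhu,zqmgh,lrfjm] add [swi] -> 12 lines: vgc syvjb vnfva lff xtoy swi vuley kxdrc ndt kxc oibog hyb
Hunk 2: at line 5 remove [swi,vuley,kxdrc] add [dfe,pjxn,yuc] -> 12 lines: vgc syvjb vnfva lff xtoy dfe pjxn yuc ndt kxc oibog hyb
Hunk 3: at line 5 remove [dfe,pjxn,yuc] add [whh,pdd] -> 11 lines: vgc syvjb vnfva lff xtoy whh pdd ndt kxc oibog hyb
Hunk 4: at line 7 remove [ndt,kxc] add [xwdar] -> 10 lines: vgc syvjb vnfva lff xtoy whh pdd xwdar oibog hyb
Hunk 5: at line 4 remove [whh] add [dul] -> 10 lines: vgc syvjb vnfva lff xtoy dul pdd xwdar oibog hyb
Hunk 6: at line 3 remove [xtoy] add [dnhkn] -> 10 lines: vgc syvjb vnfva lff dnhkn dul pdd xwdar oibog hyb
Hunk 7: at line 5 remove [pdd] add [oto] -> 10 lines: vgc syvjb vnfva lff dnhkn dul oto xwdar oibog hyb

Answer: vgc
syvjb
vnfva
lff
dnhkn
dul
oto
xwdar
oibog
hyb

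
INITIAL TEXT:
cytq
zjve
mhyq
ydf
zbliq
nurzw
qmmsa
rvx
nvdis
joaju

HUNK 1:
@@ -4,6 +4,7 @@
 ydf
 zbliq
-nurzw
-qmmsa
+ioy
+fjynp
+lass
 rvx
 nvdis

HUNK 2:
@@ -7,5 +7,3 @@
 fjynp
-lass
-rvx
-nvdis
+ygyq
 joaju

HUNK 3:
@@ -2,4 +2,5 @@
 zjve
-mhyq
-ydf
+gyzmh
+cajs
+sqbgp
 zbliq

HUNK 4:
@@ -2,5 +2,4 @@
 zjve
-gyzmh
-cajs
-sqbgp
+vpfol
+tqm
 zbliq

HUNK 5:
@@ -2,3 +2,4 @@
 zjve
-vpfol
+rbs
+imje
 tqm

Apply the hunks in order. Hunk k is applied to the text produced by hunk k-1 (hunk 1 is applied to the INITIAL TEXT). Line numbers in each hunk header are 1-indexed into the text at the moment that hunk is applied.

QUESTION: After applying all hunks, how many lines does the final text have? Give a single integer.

Answer: 10

Derivation:
Hunk 1: at line 4 remove [nurzw,qmmsa] add [ioy,fjynp,lass] -> 11 lines: cytq zjve mhyq ydf zbliq ioy fjynp lass rvx nvdis joaju
Hunk 2: at line 7 remove [lass,rvx,nvdis] add [ygyq] -> 9 lines: cytq zjve mhyq ydf zbliq ioy fjynp ygyq joaju
Hunk 3: at line 2 remove [mhyq,ydf] add [gyzmh,cajs,sqbgp] -> 10 lines: cytq zjve gyzmh cajs sqbgp zbliq ioy fjynp ygyq joaju
Hunk 4: at line 2 remove [gyzmh,cajs,sqbgp] add [vpfol,tqm] -> 9 lines: cytq zjve vpfol tqm zbliq ioy fjynp ygyq joaju
Hunk 5: at line 2 remove [vpfol] add [rbs,imje] -> 10 lines: cytq zjve rbs imje tqm zbliq ioy fjynp ygyq joaju
Final line count: 10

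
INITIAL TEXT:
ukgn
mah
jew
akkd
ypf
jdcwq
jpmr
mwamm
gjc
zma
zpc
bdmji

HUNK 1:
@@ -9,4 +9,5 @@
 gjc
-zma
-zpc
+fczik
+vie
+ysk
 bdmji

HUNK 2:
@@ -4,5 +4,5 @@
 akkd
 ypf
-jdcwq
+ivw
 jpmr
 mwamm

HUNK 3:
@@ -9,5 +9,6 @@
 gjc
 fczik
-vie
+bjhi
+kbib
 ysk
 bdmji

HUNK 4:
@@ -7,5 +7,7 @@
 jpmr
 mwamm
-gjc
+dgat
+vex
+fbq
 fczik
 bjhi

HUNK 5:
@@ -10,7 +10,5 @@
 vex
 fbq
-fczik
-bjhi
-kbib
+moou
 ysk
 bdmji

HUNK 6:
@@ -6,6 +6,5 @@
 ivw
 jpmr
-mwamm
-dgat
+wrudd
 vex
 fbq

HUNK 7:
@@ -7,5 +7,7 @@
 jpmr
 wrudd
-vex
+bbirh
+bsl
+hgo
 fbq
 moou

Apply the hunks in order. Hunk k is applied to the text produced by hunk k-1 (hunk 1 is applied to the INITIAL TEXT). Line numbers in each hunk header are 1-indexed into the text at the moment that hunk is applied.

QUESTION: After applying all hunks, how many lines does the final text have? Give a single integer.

Answer: 15

Derivation:
Hunk 1: at line 9 remove [zma,zpc] add [fczik,vie,ysk] -> 13 lines: ukgn mah jew akkd ypf jdcwq jpmr mwamm gjc fczik vie ysk bdmji
Hunk 2: at line 4 remove [jdcwq] add [ivw] -> 13 lines: ukgn mah jew akkd ypf ivw jpmr mwamm gjc fczik vie ysk bdmji
Hunk 3: at line 9 remove [vie] add [bjhi,kbib] -> 14 lines: ukgn mah jew akkd ypf ivw jpmr mwamm gjc fczik bjhi kbib ysk bdmji
Hunk 4: at line 7 remove [gjc] add [dgat,vex,fbq] -> 16 lines: ukgn mah jew akkd ypf ivw jpmr mwamm dgat vex fbq fczik bjhi kbib ysk bdmji
Hunk 5: at line 10 remove [fczik,bjhi,kbib] add [moou] -> 14 lines: ukgn mah jew akkd ypf ivw jpmr mwamm dgat vex fbq moou ysk bdmji
Hunk 6: at line 6 remove [mwamm,dgat] add [wrudd] -> 13 lines: ukgn mah jew akkd ypf ivw jpmr wrudd vex fbq moou ysk bdmji
Hunk 7: at line 7 remove [vex] add [bbirh,bsl,hgo] -> 15 lines: ukgn mah jew akkd ypf ivw jpmr wrudd bbirh bsl hgo fbq moou ysk bdmji
Final line count: 15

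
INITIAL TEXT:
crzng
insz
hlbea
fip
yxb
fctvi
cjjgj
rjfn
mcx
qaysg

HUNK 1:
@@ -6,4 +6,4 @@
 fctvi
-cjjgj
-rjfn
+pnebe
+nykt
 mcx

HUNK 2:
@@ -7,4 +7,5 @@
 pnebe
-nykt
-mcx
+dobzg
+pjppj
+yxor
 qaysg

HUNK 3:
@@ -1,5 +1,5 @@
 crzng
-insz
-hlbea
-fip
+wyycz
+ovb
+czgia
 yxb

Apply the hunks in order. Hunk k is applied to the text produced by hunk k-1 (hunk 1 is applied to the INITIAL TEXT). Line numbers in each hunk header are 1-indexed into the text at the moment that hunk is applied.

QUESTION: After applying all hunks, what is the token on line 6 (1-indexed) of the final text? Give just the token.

Answer: fctvi

Derivation:
Hunk 1: at line 6 remove [cjjgj,rjfn] add [pnebe,nykt] -> 10 lines: crzng insz hlbea fip yxb fctvi pnebe nykt mcx qaysg
Hunk 2: at line 7 remove [nykt,mcx] add [dobzg,pjppj,yxor] -> 11 lines: crzng insz hlbea fip yxb fctvi pnebe dobzg pjppj yxor qaysg
Hunk 3: at line 1 remove [insz,hlbea,fip] add [wyycz,ovb,czgia] -> 11 lines: crzng wyycz ovb czgia yxb fctvi pnebe dobzg pjppj yxor qaysg
Final line 6: fctvi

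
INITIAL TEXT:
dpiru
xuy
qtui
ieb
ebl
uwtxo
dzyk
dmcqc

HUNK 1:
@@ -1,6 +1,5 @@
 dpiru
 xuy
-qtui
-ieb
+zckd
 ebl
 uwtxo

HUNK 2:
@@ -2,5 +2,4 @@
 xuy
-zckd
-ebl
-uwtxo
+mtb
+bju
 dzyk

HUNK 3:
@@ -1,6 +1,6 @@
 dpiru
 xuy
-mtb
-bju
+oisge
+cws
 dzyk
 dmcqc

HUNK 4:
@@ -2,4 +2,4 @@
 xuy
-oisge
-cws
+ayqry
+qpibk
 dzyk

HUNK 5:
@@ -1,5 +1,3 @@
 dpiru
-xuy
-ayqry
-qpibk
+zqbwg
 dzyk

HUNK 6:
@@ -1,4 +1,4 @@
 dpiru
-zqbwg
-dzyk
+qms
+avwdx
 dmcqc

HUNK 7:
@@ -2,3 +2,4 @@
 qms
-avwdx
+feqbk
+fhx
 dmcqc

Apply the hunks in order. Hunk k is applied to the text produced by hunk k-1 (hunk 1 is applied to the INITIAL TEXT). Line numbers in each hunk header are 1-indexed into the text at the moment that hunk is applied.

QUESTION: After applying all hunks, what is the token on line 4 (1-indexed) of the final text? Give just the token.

Hunk 1: at line 1 remove [qtui,ieb] add [zckd] -> 7 lines: dpiru xuy zckd ebl uwtxo dzyk dmcqc
Hunk 2: at line 2 remove [zckd,ebl,uwtxo] add [mtb,bju] -> 6 lines: dpiru xuy mtb bju dzyk dmcqc
Hunk 3: at line 1 remove [mtb,bju] add [oisge,cws] -> 6 lines: dpiru xuy oisge cws dzyk dmcqc
Hunk 4: at line 2 remove [oisge,cws] add [ayqry,qpibk] -> 6 lines: dpiru xuy ayqry qpibk dzyk dmcqc
Hunk 5: at line 1 remove [xuy,ayqry,qpibk] add [zqbwg] -> 4 lines: dpiru zqbwg dzyk dmcqc
Hunk 6: at line 1 remove [zqbwg,dzyk] add [qms,avwdx] -> 4 lines: dpiru qms avwdx dmcqc
Hunk 7: at line 2 remove [avwdx] add [feqbk,fhx] -> 5 lines: dpiru qms feqbk fhx dmcqc
Final line 4: fhx

Answer: fhx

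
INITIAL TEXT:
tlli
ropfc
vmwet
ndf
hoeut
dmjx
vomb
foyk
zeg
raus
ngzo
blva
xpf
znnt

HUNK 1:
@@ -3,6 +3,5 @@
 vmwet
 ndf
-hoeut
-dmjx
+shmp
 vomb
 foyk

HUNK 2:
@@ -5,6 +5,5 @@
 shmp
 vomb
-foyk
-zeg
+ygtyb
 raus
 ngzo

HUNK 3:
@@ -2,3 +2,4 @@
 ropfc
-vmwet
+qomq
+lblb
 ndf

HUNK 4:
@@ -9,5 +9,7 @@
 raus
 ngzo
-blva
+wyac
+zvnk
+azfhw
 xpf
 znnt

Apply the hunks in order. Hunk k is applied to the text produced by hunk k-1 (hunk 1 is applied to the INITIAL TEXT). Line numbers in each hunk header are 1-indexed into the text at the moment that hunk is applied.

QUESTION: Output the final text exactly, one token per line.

Answer: tlli
ropfc
qomq
lblb
ndf
shmp
vomb
ygtyb
raus
ngzo
wyac
zvnk
azfhw
xpf
znnt

Derivation:
Hunk 1: at line 3 remove [hoeut,dmjx] add [shmp] -> 13 lines: tlli ropfc vmwet ndf shmp vomb foyk zeg raus ngzo blva xpf znnt
Hunk 2: at line 5 remove [foyk,zeg] add [ygtyb] -> 12 lines: tlli ropfc vmwet ndf shmp vomb ygtyb raus ngzo blva xpf znnt
Hunk 3: at line 2 remove [vmwet] add [qomq,lblb] -> 13 lines: tlli ropfc qomq lblb ndf shmp vomb ygtyb raus ngzo blva xpf znnt
Hunk 4: at line 9 remove [blva] add [wyac,zvnk,azfhw] -> 15 lines: tlli ropfc qomq lblb ndf shmp vomb ygtyb raus ngzo wyac zvnk azfhw xpf znnt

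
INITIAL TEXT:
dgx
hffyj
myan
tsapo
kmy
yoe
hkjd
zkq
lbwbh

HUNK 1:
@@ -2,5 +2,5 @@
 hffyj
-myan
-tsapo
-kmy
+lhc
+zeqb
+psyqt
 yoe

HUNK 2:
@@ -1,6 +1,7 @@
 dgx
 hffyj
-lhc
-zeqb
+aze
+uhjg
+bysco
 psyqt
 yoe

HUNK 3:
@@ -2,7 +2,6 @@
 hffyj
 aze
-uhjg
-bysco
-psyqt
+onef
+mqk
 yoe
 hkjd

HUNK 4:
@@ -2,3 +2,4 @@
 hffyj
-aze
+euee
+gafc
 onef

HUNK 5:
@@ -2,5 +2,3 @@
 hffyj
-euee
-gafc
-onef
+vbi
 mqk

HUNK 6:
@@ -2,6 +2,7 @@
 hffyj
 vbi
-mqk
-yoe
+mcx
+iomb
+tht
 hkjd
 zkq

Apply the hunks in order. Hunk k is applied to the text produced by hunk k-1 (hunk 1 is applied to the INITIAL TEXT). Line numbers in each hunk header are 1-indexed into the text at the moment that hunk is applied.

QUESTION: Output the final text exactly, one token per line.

Answer: dgx
hffyj
vbi
mcx
iomb
tht
hkjd
zkq
lbwbh

Derivation:
Hunk 1: at line 2 remove [myan,tsapo,kmy] add [lhc,zeqb,psyqt] -> 9 lines: dgx hffyj lhc zeqb psyqt yoe hkjd zkq lbwbh
Hunk 2: at line 1 remove [lhc,zeqb] add [aze,uhjg,bysco] -> 10 lines: dgx hffyj aze uhjg bysco psyqt yoe hkjd zkq lbwbh
Hunk 3: at line 2 remove [uhjg,bysco,psyqt] add [onef,mqk] -> 9 lines: dgx hffyj aze onef mqk yoe hkjd zkq lbwbh
Hunk 4: at line 2 remove [aze] add [euee,gafc] -> 10 lines: dgx hffyj euee gafc onef mqk yoe hkjd zkq lbwbh
Hunk 5: at line 2 remove [euee,gafc,onef] add [vbi] -> 8 lines: dgx hffyj vbi mqk yoe hkjd zkq lbwbh
Hunk 6: at line 2 remove [mqk,yoe] add [mcx,iomb,tht] -> 9 lines: dgx hffyj vbi mcx iomb tht hkjd zkq lbwbh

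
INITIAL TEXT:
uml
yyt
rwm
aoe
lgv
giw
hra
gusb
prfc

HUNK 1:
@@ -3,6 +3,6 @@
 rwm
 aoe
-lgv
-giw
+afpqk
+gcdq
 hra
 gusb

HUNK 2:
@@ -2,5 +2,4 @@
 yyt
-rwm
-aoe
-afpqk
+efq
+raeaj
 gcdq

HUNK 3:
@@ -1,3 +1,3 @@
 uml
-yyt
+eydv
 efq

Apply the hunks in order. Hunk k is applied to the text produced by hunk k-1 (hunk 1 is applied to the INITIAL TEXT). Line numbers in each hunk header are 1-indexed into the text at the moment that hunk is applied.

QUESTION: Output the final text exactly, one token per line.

Hunk 1: at line 3 remove [lgv,giw] add [afpqk,gcdq] -> 9 lines: uml yyt rwm aoe afpqk gcdq hra gusb prfc
Hunk 2: at line 2 remove [rwm,aoe,afpqk] add [efq,raeaj] -> 8 lines: uml yyt efq raeaj gcdq hra gusb prfc
Hunk 3: at line 1 remove [yyt] add [eydv] -> 8 lines: uml eydv efq raeaj gcdq hra gusb prfc

Answer: uml
eydv
efq
raeaj
gcdq
hra
gusb
prfc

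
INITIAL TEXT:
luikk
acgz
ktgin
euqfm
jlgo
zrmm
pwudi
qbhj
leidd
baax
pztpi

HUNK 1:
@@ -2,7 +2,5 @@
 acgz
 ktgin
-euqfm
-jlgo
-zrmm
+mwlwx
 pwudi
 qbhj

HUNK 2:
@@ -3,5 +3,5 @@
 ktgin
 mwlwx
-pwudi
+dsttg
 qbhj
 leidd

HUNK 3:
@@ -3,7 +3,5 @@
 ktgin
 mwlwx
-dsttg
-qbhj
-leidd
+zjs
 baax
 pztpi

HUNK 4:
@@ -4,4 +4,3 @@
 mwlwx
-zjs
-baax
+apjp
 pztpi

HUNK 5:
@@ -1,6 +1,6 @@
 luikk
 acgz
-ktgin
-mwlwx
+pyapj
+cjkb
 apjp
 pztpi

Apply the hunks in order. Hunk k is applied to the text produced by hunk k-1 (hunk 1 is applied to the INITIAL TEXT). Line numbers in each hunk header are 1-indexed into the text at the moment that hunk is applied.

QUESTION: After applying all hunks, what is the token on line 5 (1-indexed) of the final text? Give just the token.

Answer: apjp

Derivation:
Hunk 1: at line 2 remove [euqfm,jlgo,zrmm] add [mwlwx] -> 9 lines: luikk acgz ktgin mwlwx pwudi qbhj leidd baax pztpi
Hunk 2: at line 3 remove [pwudi] add [dsttg] -> 9 lines: luikk acgz ktgin mwlwx dsttg qbhj leidd baax pztpi
Hunk 3: at line 3 remove [dsttg,qbhj,leidd] add [zjs] -> 7 lines: luikk acgz ktgin mwlwx zjs baax pztpi
Hunk 4: at line 4 remove [zjs,baax] add [apjp] -> 6 lines: luikk acgz ktgin mwlwx apjp pztpi
Hunk 5: at line 1 remove [ktgin,mwlwx] add [pyapj,cjkb] -> 6 lines: luikk acgz pyapj cjkb apjp pztpi
Final line 5: apjp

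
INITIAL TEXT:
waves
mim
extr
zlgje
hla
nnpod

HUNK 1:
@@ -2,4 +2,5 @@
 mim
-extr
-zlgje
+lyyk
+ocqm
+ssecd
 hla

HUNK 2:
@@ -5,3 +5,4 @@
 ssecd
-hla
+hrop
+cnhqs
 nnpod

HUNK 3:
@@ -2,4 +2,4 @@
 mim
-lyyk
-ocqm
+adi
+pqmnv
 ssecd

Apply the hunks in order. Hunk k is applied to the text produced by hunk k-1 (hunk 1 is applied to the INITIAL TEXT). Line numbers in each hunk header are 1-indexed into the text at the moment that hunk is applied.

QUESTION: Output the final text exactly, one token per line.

Hunk 1: at line 2 remove [extr,zlgje] add [lyyk,ocqm,ssecd] -> 7 lines: waves mim lyyk ocqm ssecd hla nnpod
Hunk 2: at line 5 remove [hla] add [hrop,cnhqs] -> 8 lines: waves mim lyyk ocqm ssecd hrop cnhqs nnpod
Hunk 3: at line 2 remove [lyyk,ocqm] add [adi,pqmnv] -> 8 lines: waves mim adi pqmnv ssecd hrop cnhqs nnpod

Answer: waves
mim
adi
pqmnv
ssecd
hrop
cnhqs
nnpod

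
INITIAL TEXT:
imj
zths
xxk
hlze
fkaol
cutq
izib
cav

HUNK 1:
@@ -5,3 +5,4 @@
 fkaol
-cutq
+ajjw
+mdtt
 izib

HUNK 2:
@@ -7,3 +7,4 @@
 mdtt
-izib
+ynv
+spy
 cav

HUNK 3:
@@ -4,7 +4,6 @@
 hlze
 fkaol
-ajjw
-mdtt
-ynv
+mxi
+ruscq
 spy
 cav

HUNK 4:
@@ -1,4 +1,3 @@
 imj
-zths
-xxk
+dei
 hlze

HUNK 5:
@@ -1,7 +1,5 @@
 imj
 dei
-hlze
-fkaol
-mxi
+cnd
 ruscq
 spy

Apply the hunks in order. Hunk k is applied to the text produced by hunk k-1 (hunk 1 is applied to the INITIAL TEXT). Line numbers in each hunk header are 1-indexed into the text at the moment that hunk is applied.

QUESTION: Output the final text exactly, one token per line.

Hunk 1: at line 5 remove [cutq] add [ajjw,mdtt] -> 9 lines: imj zths xxk hlze fkaol ajjw mdtt izib cav
Hunk 2: at line 7 remove [izib] add [ynv,spy] -> 10 lines: imj zths xxk hlze fkaol ajjw mdtt ynv spy cav
Hunk 3: at line 4 remove [ajjw,mdtt,ynv] add [mxi,ruscq] -> 9 lines: imj zths xxk hlze fkaol mxi ruscq spy cav
Hunk 4: at line 1 remove [zths,xxk] add [dei] -> 8 lines: imj dei hlze fkaol mxi ruscq spy cav
Hunk 5: at line 1 remove [hlze,fkaol,mxi] add [cnd] -> 6 lines: imj dei cnd ruscq spy cav

Answer: imj
dei
cnd
ruscq
spy
cav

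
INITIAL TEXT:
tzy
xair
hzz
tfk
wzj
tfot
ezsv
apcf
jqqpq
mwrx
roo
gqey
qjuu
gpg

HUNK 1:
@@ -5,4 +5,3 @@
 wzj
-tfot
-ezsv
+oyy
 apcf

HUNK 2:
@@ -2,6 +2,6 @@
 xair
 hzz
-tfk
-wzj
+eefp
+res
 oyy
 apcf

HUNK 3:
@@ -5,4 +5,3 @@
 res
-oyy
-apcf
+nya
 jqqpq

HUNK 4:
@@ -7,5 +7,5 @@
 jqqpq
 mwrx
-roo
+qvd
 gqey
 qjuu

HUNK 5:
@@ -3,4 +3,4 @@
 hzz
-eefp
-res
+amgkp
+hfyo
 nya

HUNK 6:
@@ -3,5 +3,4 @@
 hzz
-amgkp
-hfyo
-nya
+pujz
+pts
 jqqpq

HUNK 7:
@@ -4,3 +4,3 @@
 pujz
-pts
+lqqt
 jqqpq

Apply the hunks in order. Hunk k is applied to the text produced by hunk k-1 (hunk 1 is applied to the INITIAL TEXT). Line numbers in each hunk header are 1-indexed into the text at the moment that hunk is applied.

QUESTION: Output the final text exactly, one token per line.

Hunk 1: at line 5 remove [tfot,ezsv] add [oyy] -> 13 lines: tzy xair hzz tfk wzj oyy apcf jqqpq mwrx roo gqey qjuu gpg
Hunk 2: at line 2 remove [tfk,wzj] add [eefp,res] -> 13 lines: tzy xair hzz eefp res oyy apcf jqqpq mwrx roo gqey qjuu gpg
Hunk 3: at line 5 remove [oyy,apcf] add [nya] -> 12 lines: tzy xair hzz eefp res nya jqqpq mwrx roo gqey qjuu gpg
Hunk 4: at line 7 remove [roo] add [qvd] -> 12 lines: tzy xair hzz eefp res nya jqqpq mwrx qvd gqey qjuu gpg
Hunk 5: at line 3 remove [eefp,res] add [amgkp,hfyo] -> 12 lines: tzy xair hzz amgkp hfyo nya jqqpq mwrx qvd gqey qjuu gpg
Hunk 6: at line 3 remove [amgkp,hfyo,nya] add [pujz,pts] -> 11 lines: tzy xair hzz pujz pts jqqpq mwrx qvd gqey qjuu gpg
Hunk 7: at line 4 remove [pts] add [lqqt] -> 11 lines: tzy xair hzz pujz lqqt jqqpq mwrx qvd gqey qjuu gpg

Answer: tzy
xair
hzz
pujz
lqqt
jqqpq
mwrx
qvd
gqey
qjuu
gpg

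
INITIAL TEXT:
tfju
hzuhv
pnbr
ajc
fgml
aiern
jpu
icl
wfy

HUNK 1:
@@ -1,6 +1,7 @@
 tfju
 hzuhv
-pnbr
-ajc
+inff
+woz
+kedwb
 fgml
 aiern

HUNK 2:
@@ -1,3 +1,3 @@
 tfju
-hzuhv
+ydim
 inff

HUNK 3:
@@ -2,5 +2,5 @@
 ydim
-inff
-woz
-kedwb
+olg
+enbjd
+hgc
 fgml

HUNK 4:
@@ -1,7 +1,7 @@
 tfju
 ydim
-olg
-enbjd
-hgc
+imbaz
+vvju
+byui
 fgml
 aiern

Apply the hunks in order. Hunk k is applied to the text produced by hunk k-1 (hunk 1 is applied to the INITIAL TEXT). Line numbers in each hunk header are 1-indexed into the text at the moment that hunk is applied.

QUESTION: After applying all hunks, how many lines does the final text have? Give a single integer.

Hunk 1: at line 1 remove [pnbr,ajc] add [inff,woz,kedwb] -> 10 lines: tfju hzuhv inff woz kedwb fgml aiern jpu icl wfy
Hunk 2: at line 1 remove [hzuhv] add [ydim] -> 10 lines: tfju ydim inff woz kedwb fgml aiern jpu icl wfy
Hunk 3: at line 2 remove [inff,woz,kedwb] add [olg,enbjd,hgc] -> 10 lines: tfju ydim olg enbjd hgc fgml aiern jpu icl wfy
Hunk 4: at line 1 remove [olg,enbjd,hgc] add [imbaz,vvju,byui] -> 10 lines: tfju ydim imbaz vvju byui fgml aiern jpu icl wfy
Final line count: 10

Answer: 10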